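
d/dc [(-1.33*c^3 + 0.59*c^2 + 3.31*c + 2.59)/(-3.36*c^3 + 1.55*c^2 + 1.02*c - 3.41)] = (-1.77635683940025e-15*c^5 - 0.0791000000000004*c^4 + 19.53*c^3 + 35.1844*c^2 - 12.0528*c - 13.9289)/(11.2896*c^6 - 10.416*c^5 - 4.4519*c^4 + 26.0772*c^3 - 9.5306*c^2 - 6.9564*c + 11.6281)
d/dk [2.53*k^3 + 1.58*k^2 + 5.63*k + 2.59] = 7.59*k^2 + 3.16*k + 5.63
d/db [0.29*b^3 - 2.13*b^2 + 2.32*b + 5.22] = 0.87*b^2 - 4.26*b + 2.32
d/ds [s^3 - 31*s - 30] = 3*s^2 - 31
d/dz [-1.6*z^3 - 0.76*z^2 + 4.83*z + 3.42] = -4.8*z^2 - 1.52*z + 4.83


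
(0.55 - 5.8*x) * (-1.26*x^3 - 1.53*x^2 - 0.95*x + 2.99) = 7.308*x^4 + 8.181*x^3 + 4.6685*x^2 - 17.8645*x + 1.6445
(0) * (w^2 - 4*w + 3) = 0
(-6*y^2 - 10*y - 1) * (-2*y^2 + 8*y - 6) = 12*y^4 - 28*y^3 - 42*y^2 + 52*y + 6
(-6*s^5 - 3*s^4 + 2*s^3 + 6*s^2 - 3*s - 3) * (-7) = 42*s^5 + 21*s^4 - 14*s^3 - 42*s^2 + 21*s + 21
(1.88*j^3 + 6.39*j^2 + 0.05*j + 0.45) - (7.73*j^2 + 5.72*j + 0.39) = 1.88*j^3 - 1.34*j^2 - 5.67*j + 0.06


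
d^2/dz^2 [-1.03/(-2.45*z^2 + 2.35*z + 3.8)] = (12.36515*z^2 - 11.86045*z - 1.03*(4.9*z - 2.35)*(9.8*z - 4.7) - 19.1786)/(-2.45*z^2 + 2.35*z + 3.8)^3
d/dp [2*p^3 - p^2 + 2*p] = 6*p^2 - 2*p + 2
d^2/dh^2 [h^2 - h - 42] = 2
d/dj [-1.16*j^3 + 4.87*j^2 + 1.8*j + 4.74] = -3.48*j^2 + 9.74*j + 1.8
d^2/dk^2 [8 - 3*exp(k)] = -3*exp(k)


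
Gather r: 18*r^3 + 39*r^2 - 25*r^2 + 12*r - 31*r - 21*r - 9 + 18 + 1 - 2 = 18*r^3 + 14*r^2 - 40*r + 8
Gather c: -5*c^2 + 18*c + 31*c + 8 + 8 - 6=-5*c^2 + 49*c + 10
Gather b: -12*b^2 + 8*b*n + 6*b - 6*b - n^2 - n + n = -12*b^2 + 8*b*n - n^2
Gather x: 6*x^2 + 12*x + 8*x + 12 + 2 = 6*x^2 + 20*x + 14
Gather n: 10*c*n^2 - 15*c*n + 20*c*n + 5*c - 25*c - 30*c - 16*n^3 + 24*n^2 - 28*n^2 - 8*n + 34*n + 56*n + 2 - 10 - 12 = -50*c - 16*n^3 + n^2*(10*c - 4) + n*(5*c + 82) - 20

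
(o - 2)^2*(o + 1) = o^3 - 3*o^2 + 4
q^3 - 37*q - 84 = (q - 7)*(q + 3)*(q + 4)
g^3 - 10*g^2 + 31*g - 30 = (g - 5)*(g - 3)*(g - 2)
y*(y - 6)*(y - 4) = y^3 - 10*y^2 + 24*y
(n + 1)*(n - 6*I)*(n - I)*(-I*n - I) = -I*n^4 - 7*n^3 - 2*I*n^3 - 14*n^2 + 5*I*n^2 - 7*n + 12*I*n + 6*I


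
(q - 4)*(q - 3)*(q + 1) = q^3 - 6*q^2 + 5*q + 12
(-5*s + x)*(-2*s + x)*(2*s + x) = 20*s^3 - 4*s^2*x - 5*s*x^2 + x^3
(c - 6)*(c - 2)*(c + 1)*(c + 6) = c^4 - c^3 - 38*c^2 + 36*c + 72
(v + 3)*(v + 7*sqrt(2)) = v^2 + 3*v + 7*sqrt(2)*v + 21*sqrt(2)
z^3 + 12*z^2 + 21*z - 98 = (z - 2)*(z + 7)^2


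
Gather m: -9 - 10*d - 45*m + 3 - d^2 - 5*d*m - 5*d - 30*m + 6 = -d^2 - 15*d + m*(-5*d - 75)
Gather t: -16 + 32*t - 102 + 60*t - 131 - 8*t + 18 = 84*t - 231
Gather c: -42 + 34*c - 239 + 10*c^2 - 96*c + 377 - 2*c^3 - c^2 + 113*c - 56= -2*c^3 + 9*c^2 + 51*c + 40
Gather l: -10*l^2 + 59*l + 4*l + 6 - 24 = -10*l^2 + 63*l - 18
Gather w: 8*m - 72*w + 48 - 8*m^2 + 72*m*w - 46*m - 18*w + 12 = -8*m^2 - 38*m + w*(72*m - 90) + 60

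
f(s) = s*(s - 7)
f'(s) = 2*s - 7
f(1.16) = -6.77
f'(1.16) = -4.68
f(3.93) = -12.07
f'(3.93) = 0.86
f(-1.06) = 8.54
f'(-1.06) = -9.12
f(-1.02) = 8.18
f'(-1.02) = -9.04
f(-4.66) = 54.34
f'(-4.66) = -16.32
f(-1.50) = 12.75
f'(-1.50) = -10.00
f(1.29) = -7.37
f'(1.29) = -4.42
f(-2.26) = 20.93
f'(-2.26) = -11.52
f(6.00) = -6.00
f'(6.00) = 5.00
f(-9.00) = 144.00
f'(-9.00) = -25.00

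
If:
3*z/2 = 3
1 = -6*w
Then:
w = -1/6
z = 2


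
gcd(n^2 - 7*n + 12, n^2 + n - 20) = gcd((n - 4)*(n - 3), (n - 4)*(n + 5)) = n - 4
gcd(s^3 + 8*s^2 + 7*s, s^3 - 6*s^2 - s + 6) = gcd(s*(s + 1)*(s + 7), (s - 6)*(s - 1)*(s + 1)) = s + 1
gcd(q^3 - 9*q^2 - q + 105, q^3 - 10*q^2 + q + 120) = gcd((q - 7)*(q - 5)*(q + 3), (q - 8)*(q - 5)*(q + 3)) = q^2 - 2*q - 15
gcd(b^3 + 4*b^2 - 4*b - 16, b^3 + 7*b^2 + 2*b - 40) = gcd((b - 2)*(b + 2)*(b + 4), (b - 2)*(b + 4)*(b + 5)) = b^2 + 2*b - 8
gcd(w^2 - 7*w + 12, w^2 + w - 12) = w - 3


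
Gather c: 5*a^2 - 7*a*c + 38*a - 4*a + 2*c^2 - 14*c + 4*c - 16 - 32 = 5*a^2 + 34*a + 2*c^2 + c*(-7*a - 10) - 48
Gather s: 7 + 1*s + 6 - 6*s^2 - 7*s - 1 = -6*s^2 - 6*s + 12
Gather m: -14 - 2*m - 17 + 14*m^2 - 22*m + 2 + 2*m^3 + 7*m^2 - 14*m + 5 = 2*m^3 + 21*m^2 - 38*m - 24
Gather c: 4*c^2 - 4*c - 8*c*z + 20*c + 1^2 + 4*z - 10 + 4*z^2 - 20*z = 4*c^2 + c*(16 - 8*z) + 4*z^2 - 16*z - 9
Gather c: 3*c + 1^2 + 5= 3*c + 6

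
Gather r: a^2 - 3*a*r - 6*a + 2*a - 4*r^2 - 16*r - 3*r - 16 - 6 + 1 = a^2 - 4*a - 4*r^2 + r*(-3*a - 19) - 21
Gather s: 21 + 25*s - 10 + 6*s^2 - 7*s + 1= 6*s^2 + 18*s + 12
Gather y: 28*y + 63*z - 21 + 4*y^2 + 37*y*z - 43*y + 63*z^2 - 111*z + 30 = 4*y^2 + y*(37*z - 15) + 63*z^2 - 48*z + 9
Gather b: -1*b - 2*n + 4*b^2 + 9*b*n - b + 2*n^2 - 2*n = 4*b^2 + b*(9*n - 2) + 2*n^2 - 4*n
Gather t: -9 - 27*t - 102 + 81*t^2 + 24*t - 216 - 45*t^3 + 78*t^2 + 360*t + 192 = -45*t^3 + 159*t^2 + 357*t - 135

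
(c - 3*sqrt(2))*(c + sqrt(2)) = c^2 - 2*sqrt(2)*c - 6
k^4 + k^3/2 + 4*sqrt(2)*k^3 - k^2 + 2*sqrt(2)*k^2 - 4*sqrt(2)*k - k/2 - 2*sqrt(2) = (k - 1)*(k + 1/2)*(k + 1)*(k + 4*sqrt(2))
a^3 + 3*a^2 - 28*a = a*(a - 4)*(a + 7)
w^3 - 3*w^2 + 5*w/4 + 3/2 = (w - 2)*(w - 3/2)*(w + 1/2)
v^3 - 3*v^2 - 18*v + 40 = (v - 5)*(v - 2)*(v + 4)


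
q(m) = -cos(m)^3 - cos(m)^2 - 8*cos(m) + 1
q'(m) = 3*sin(m)*cos(m)^2 + 2*sin(m)*cos(m) + 8*sin(m)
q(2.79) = 8.46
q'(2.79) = 3.02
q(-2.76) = 8.36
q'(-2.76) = -3.25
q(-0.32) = -8.35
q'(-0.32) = -3.96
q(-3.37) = 8.77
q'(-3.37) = 2.01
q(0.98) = -3.94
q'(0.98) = 8.34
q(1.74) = 2.32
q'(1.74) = 7.64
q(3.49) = 8.47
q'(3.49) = -2.99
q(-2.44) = 6.97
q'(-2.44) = -5.31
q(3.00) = 8.91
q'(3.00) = 1.26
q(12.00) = -7.06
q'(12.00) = -6.34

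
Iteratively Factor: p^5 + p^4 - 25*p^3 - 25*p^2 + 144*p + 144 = (p + 3)*(p^4 - 2*p^3 - 19*p^2 + 32*p + 48) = (p + 3)*(p + 4)*(p^3 - 6*p^2 + 5*p + 12) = (p - 4)*(p + 3)*(p + 4)*(p^2 - 2*p - 3) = (p - 4)*(p - 3)*(p + 3)*(p + 4)*(p + 1)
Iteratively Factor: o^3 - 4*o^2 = (o - 4)*(o^2) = o*(o - 4)*(o)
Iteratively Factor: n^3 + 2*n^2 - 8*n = (n + 4)*(n^2 - 2*n) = (n - 2)*(n + 4)*(n)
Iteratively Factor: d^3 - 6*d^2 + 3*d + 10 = (d - 5)*(d^2 - d - 2) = (d - 5)*(d + 1)*(d - 2)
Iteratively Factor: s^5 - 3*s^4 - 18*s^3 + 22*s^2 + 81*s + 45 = (s + 1)*(s^4 - 4*s^3 - 14*s^2 + 36*s + 45) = (s - 3)*(s + 1)*(s^3 - s^2 - 17*s - 15) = (s - 3)*(s + 1)*(s + 3)*(s^2 - 4*s - 5) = (s - 3)*(s + 1)^2*(s + 3)*(s - 5)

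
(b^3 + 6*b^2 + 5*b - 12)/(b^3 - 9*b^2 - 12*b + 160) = (b^2 + 2*b - 3)/(b^2 - 13*b + 40)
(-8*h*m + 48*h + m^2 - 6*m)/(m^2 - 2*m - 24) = (-8*h + m)/(m + 4)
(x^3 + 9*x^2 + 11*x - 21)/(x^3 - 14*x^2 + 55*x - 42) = (x^2 + 10*x + 21)/(x^2 - 13*x + 42)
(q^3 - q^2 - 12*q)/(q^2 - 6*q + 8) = q*(q + 3)/(q - 2)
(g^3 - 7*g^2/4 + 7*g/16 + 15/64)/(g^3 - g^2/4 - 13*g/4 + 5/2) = (g^2 - g/2 - 3/16)/(g^2 + g - 2)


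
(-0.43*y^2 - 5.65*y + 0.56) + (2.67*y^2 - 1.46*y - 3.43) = 2.24*y^2 - 7.11*y - 2.87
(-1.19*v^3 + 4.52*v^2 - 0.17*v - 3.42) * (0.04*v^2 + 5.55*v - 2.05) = -0.0476*v^5 - 6.4237*v^4 + 27.5187*v^3 - 10.3463*v^2 - 18.6325*v + 7.011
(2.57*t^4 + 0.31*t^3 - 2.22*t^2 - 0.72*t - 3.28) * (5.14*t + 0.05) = 13.2098*t^5 + 1.7219*t^4 - 11.3953*t^3 - 3.8118*t^2 - 16.8952*t - 0.164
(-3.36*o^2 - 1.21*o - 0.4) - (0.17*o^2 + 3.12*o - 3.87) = -3.53*o^2 - 4.33*o + 3.47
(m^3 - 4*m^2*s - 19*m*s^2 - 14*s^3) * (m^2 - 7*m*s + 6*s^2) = m^5 - 11*m^4*s + 15*m^3*s^2 + 95*m^2*s^3 - 16*m*s^4 - 84*s^5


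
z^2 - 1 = (z - 1)*(z + 1)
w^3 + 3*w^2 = w^2*(w + 3)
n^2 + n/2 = n*(n + 1/2)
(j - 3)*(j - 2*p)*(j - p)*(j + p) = j^4 - 2*j^3*p - 3*j^3 - j^2*p^2 + 6*j^2*p + 2*j*p^3 + 3*j*p^2 - 6*p^3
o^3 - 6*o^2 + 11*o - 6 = (o - 3)*(o - 2)*(o - 1)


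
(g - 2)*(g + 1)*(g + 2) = g^3 + g^2 - 4*g - 4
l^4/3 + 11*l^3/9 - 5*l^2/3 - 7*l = l*(l/3 + 1)*(l - 7/3)*(l + 3)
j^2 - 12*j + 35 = (j - 7)*(j - 5)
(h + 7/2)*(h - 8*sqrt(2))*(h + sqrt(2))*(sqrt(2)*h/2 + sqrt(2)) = sqrt(2)*h^4/2 - 7*h^3 + 11*sqrt(2)*h^3/4 - 77*h^2/2 - 9*sqrt(2)*h^2/2 - 44*sqrt(2)*h - 49*h - 56*sqrt(2)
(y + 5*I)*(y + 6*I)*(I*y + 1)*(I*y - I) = -y^4 + y^3 - 10*I*y^3 + 19*y^2 + 10*I*y^2 - 19*y - 30*I*y + 30*I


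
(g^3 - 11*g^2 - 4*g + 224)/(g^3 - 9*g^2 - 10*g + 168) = (g - 8)/(g - 6)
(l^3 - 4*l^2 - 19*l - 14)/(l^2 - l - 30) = (-l^3 + 4*l^2 + 19*l + 14)/(-l^2 + l + 30)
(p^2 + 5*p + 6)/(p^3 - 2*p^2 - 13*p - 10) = (p + 3)/(p^2 - 4*p - 5)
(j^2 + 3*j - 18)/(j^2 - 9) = (j + 6)/(j + 3)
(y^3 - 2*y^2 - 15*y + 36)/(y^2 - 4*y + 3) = (y^2 + y - 12)/(y - 1)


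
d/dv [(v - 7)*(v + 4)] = 2*v - 3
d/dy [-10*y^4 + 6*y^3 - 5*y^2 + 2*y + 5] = -40*y^3 + 18*y^2 - 10*y + 2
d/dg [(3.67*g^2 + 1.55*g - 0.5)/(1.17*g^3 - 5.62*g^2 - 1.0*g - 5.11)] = (-4.2939*g^4 - 3.627*g^3 + 6.796*g^2 - 43.1274*g - 8.4205)/(1.3689*g^6 - 13.1508*g^5 + 29.2444*g^4 - 0.7174*g^3 + 58.4364*g^2 + 10.22*g + 26.1121)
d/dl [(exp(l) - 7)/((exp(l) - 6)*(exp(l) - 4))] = (-exp(2*l) + 14*exp(l) - 46)*exp(l)/(exp(4*l) - 20*exp(3*l) + 148*exp(2*l) - 480*exp(l) + 576)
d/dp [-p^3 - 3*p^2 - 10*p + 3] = -3*p^2 - 6*p - 10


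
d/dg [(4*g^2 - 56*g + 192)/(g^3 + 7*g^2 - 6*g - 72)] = 4*(-g^4 + 28*g^3 - 52*g^2 - 816*g + 1296)/(g^6 + 14*g^5 + 37*g^4 - 228*g^3 - 972*g^2 + 864*g + 5184)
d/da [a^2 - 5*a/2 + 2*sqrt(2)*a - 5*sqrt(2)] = 2*a - 5/2 + 2*sqrt(2)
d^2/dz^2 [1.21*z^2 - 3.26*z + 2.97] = 2.42000000000000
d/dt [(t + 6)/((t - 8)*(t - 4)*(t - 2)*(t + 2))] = (-3*t^4 + 188*t^2 - 336*t - 416)/(t^8 - 24*t^7 + 200*t^6 - 576*t^5 - 624*t^4 + 5760*t^3 - 4864*t^2 - 12288*t + 16384)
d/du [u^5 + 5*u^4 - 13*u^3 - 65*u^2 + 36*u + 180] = 5*u^4 + 20*u^3 - 39*u^2 - 130*u + 36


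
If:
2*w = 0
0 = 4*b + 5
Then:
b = -5/4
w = 0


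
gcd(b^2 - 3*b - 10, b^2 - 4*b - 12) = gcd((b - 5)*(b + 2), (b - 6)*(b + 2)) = b + 2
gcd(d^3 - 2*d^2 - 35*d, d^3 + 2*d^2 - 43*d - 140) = d^2 - 2*d - 35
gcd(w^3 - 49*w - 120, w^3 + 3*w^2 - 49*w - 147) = w + 3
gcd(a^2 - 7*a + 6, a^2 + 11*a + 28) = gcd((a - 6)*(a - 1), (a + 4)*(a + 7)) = 1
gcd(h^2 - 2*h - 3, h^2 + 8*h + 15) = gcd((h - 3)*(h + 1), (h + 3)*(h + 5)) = 1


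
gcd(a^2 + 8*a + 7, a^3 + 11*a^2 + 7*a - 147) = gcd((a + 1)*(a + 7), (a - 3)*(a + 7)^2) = a + 7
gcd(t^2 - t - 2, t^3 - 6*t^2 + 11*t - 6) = t - 2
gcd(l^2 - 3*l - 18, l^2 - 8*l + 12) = l - 6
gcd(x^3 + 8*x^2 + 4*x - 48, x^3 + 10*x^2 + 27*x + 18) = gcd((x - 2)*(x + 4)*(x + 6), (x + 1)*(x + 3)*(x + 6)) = x + 6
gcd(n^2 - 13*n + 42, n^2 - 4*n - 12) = n - 6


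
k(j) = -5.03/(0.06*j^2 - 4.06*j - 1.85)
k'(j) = -5.03*(4.06 - 0.12*j)/(0.06*j^2 - 4.06*j - 1.85)^2 = (0.6036*j - 20.4218)/(-0.06*j^2 + 4.06*j + 1.85)^2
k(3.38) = 0.34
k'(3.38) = -0.08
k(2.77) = 0.40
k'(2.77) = -0.12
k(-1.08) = -1.93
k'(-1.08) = -3.11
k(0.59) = 1.19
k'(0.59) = -1.12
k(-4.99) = -0.25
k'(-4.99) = -0.06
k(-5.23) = -0.24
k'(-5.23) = -0.05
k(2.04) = 0.51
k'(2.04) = -0.20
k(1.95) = 0.53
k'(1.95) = -0.21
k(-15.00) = -0.07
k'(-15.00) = -0.01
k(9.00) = 0.15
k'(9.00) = -0.01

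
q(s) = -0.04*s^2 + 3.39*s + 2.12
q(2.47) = 10.25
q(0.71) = 4.51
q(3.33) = 12.97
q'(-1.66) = 3.52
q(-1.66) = -3.62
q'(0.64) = 3.34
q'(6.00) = 2.91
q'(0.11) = 3.38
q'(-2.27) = 3.57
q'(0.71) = 3.33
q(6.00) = 21.02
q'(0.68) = 3.34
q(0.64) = 4.27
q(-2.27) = -5.78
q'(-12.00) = 4.35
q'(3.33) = 3.12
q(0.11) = 2.49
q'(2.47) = 3.19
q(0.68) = 4.41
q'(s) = 3.39 - 0.08*s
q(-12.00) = -44.32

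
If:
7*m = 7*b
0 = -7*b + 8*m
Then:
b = 0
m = 0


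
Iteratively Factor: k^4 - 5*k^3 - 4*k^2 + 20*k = (k - 5)*(k^3 - 4*k) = (k - 5)*(k - 2)*(k^2 + 2*k) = k*(k - 5)*(k - 2)*(k + 2)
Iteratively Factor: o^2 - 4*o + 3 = (o - 3)*(o - 1)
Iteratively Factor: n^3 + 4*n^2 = (n + 4)*(n^2) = n*(n + 4)*(n)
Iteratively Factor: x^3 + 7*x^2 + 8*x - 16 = (x - 1)*(x^2 + 8*x + 16) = (x - 1)*(x + 4)*(x + 4)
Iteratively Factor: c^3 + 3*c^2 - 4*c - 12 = (c + 2)*(c^2 + c - 6) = (c - 2)*(c + 2)*(c + 3)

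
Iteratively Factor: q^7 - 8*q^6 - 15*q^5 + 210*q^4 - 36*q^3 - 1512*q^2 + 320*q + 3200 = (q - 2)*(q^6 - 6*q^5 - 27*q^4 + 156*q^3 + 276*q^2 - 960*q - 1600) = (q - 5)*(q - 2)*(q^5 - q^4 - 32*q^3 - 4*q^2 + 256*q + 320) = (q - 5)*(q - 2)*(q + 2)*(q^4 - 3*q^3 - 26*q^2 + 48*q + 160) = (q - 5)*(q - 2)*(q + 2)*(q + 4)*(q^3 - 7*q^2 + 2*q + 40) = (q - 5)*(q - 2)*(q + 2)^2*(q + 4)*(q^2 - 9*q + 20) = (q - 5)^2*(q - 2)*(q + 2)^2*(q + 4)*(q - 4)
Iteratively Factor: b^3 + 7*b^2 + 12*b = (b + 3)*(b^2 + 4*b) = (b + 3)*(b + 4)*(b)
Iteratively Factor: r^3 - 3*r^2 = (r)*(r^2 - 3*r) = r*(r - 3)*(r)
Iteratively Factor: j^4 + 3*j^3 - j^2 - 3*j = (j - 1)*(j^3 + 4*j^2 + 3*j) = (j - 1)*(j + 3)*(j^2 + j) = (j - 1)*(j + 1)*(j + 3)*(j)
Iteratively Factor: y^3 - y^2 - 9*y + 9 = (y + 3)*(y^2 - 4*y + 3) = (y - 3)*(y + 3)*(y - 1)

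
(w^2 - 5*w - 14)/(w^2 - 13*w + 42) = (w + 2)/(w - 6)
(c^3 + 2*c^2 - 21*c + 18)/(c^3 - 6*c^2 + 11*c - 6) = (c + 6)/(c - 2)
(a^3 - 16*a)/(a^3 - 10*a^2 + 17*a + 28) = a*(a + 4)/(a^2 - 6*a - 7)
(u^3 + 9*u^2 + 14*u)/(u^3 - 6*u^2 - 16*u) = (u + 7)/(u - 8)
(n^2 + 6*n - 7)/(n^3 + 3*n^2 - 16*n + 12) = (n + 7)/(n^2 + 4*n - 12)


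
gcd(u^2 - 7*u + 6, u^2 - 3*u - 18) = u - 6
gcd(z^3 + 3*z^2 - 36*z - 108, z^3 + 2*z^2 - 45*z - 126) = z^2 + 9*z + 18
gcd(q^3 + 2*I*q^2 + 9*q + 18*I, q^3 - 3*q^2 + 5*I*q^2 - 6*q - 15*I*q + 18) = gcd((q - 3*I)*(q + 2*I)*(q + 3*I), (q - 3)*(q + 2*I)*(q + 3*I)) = q^2 + 5*I*q - 6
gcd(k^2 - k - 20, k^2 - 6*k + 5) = k - 5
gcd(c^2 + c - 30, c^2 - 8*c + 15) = c - 5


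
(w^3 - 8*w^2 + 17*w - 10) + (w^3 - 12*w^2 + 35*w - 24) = 2*w^3 - 20*w^2 + 52*w - 34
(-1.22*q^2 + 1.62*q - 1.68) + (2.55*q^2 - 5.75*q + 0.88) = 1.33*q^2 - 4.13*q - 0.8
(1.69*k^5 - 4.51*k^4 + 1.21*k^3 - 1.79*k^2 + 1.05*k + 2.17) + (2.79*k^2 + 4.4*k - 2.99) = 1.69*k^5 - 4.51*k^4 + 1.21*k^3 + 1.0*k^2 + 5.45*k - 0.82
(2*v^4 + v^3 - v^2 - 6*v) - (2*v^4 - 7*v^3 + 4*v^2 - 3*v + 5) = 8*v^3 - 5*v^2 - 3*v - 5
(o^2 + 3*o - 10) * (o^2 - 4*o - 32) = o^4 - o^3 - 54*o^2 - 56*o + 320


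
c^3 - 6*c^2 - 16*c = c*(c - 8)*(c + 2)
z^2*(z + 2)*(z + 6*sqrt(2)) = z^4 + 2*z^3 + 6*sqrt(2)*z^3 + 12*sqrt(2)*z^2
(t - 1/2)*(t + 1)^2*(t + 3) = t^4 + 9*t^3/2 + 9*t^2/2 - t/2 - 3/2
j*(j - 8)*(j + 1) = j^3 - 7*j^2 - 8*j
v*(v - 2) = v^2 - 2*v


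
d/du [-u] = -1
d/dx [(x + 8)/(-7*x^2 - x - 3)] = (-7*x^2 - x + (x + 8)*(14*x + 1) - 3)/(7*x^2 + x + 3)^2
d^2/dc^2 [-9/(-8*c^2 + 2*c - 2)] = 9*(-16*c^2 + 4*c + (8*c - 1)^2 - 4)/(4*c^2 - c + 1)^3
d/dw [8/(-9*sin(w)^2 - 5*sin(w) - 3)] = 8*(18*sin(w) + 5)*cos(w)/(9*sin(w)^2 + 5*sin(w) + 3)^2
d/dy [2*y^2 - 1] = 4*y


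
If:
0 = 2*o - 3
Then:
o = 3/2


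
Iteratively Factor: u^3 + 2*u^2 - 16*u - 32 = (u - 4)*(u^2 + 6*u + 8) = (u - 4)*(u + 2)*(u + 4)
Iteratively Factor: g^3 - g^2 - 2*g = (g - 2)*(g^2 + g) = (g - 2)*(g + 1)*(g)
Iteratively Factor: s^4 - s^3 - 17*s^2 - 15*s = (s + 3)*(s^3 - 4*s^2 - 5*s) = (s + 1)*(s + 3)*(s^2 - 5*s) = (s - 5)*(s + 1)*(s + 3)*(s)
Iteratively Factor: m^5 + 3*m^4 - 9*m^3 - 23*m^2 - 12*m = (m + 1)*(m^4 + 2*m^3 - 11*m^2 - 12*m) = (m + 1)*(m + 4)*(m^3 - 2*m^2 - 3*m) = (m - 3)*(m + 1)*(m + 4)*(m^2 + m) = (m - 3)*(m + 1)^2*(m + 4)*(m)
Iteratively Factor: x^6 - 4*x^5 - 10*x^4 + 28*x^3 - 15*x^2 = (x - 5)*(x^5 + x^4 - 5*x^3 + 3*x^2) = x*(x - 5)*(x^4 + x^3 - 5*x^2 + 3*x) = x*(x - 5)*(x - 1)*(x^3 + 2*x^2 - 3*x) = x^2*(x - 5)*(x - 1)*(x^2 + 2*x - 3) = x^2*(x - 5)*(x - 1)^2*(x + 3)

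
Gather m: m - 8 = m - 8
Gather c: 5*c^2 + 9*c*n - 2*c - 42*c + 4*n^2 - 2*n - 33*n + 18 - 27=5*c^2 + c*(9*n - 44) + 4*n^2 - 35*n - 9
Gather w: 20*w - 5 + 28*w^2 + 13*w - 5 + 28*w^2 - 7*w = 56*w^2 + 26*w - 10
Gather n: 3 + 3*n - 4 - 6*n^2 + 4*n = -6*n^2 + 7*n - 1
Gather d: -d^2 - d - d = -d^2 - 2*d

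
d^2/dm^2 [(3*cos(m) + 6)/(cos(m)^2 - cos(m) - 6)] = 3*(sin(m)^2 - 3*cos(m) + 1)/(cos(m) - 3)^3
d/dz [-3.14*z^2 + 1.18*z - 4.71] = 1.18 - 6.28*z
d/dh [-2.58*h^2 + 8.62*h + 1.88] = 8.62 - 5.16*h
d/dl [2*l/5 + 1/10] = 2/5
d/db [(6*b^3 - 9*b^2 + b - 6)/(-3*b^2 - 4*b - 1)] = (-18*b^4 - 48*b^3 + 21*b^2 - 18*b - 25)/(9*b^4 + 24*b^3 + 22*b^2 + 8*b + 1)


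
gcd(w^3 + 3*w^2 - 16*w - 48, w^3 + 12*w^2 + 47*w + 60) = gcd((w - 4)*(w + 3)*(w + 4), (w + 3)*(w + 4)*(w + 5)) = w^2 + 7*w + 12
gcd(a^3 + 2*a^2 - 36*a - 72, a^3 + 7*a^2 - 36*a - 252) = a^2 - 36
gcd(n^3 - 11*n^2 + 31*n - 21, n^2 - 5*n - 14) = n - 7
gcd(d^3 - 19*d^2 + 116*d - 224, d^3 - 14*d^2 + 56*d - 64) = d^2 - 12*d + 32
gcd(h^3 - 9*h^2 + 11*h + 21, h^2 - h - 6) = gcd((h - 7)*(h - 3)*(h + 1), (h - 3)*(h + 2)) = h - 3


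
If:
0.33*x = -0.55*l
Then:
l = -0.6*x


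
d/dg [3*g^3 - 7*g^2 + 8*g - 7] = 9*g^2 - 14*g + 8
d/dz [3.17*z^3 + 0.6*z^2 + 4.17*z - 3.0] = 9.51*z^2 + 1.2*z + 4.17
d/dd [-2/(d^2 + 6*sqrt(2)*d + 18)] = 4*(d + 3*sqrt(2))/(d^2 + 6*sqrt(2)*d + 18)^2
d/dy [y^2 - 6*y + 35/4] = 2*y - 6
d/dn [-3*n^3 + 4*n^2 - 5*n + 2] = -9*n^2 + 8*n - 5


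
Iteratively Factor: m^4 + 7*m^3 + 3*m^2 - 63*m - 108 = (m + 4)*(m^3 + 3*m^2 - 9*m - 27) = (m - 3)*(m + 4)*(m^2 + 6*m + 9) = (m - 3)*(m + 3)*(m + 4)*(m + 3)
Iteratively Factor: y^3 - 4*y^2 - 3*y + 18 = (y - 3)*(y^2 - y - 6) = (y - 3)^2*(y + 2)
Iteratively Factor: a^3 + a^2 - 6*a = (a - 2)*(a^2 + 3*a) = a*(a - 2)*(a + 3)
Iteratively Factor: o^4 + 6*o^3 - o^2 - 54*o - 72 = (o + 3)*(o^3 + 3*o^2 - 10*o - 24) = (o + 3)*(o + 4)*(o^2 - o - 6) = (o + 2)*(o + 3)*(o + 4)*(o - 3)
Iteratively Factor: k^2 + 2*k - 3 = (k - 1)*(k + 3)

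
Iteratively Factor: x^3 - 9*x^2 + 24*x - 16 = (x - 4)*(x^2 - 5*x + 4) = (x - 4)^2*(x - 1)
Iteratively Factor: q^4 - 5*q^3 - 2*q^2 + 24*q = (q - 4)*(q^3 - q^2 - 6*q) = q*(q - 4)*(q^2 - q - 6) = q*(q - 4)*(q + 2)*(q - 3)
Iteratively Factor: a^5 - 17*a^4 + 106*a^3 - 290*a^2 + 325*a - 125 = (a - 1)*(a^4 - 16*a^3 + 90*a^2 - 200*a + 125) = (a - 5)*(a - 1)*(a^3 - 11*a^2 + 35*a - 25) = (a - 5)*(a - 1)^2*(a^2 - 10*a + 25) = (a - 5)^2*(a - 1)^2*(a - 5)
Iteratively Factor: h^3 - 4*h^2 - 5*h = (h + 1)*(h^2 - 5*h) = (h - 5)*(h + 1)*(h)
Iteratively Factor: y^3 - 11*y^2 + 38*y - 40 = (y - 5)*(y^2 - 6*y + 8) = (y - 5)*(y - 2)*(y - 4)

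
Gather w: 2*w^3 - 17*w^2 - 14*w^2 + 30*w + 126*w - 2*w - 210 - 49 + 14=2*w^3 - 31*w^2 + 154*w - 245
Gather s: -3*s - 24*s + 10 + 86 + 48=144 - 27*s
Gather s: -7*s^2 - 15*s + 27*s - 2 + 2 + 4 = -7*s^2 + 12*s + 4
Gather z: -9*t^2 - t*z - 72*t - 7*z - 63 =-9*t^2 - 72*t + z*(-t - 7) - 63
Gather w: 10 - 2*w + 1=11 - 2*w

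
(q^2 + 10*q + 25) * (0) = 0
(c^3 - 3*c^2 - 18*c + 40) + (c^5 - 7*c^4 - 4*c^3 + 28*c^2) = c^5 - 7*c^4 - 3*c^3 + 25*c^2 - 18*c + 40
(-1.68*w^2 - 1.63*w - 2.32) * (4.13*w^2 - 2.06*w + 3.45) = -6.9384*w^4 - 3.2711*w^3 - 12.0198*w^2 - 0.8443*w - 8.004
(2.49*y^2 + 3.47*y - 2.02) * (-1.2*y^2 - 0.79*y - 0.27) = -2.988*y^4 - 6.1311*y^3 - 0.989600000000001*y^2 + 0.6589*y + 0.5454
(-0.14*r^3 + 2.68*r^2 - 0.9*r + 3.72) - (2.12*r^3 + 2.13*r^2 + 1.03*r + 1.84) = -2.26*r^3 + 0.55*r^2 - 1.93*r + 1.88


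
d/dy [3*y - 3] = 3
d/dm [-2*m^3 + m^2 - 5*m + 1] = -6*m^2 + 2*m - 5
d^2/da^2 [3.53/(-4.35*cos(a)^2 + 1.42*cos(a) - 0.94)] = (267.1857*(1 - cos(a)^2)^2 - 174.43848*cos(a)^3 + 82.9740619999999*cos(a)^2 + 217.3087415*cos(a) + 27.2560125*cos(3*a) - 252.553144)/(4.35*cos(a)^2 - 1.42*cos(a) + 0.94)^3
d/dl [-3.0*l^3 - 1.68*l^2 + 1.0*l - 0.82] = -9.0*l^2 - 3.36*l + 1.0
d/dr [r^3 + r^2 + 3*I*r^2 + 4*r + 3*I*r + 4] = 3*r^2 + r*(2 + 6*I) + 4 + 3*I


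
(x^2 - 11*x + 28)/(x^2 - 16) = (x - 7)/(x + 4)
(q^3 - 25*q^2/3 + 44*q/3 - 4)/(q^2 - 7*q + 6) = (3*q^2 - 7*q + 2)/(3*(q - 1))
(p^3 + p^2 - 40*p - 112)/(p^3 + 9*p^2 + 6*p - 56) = (p^2 - 3*p - 28)/(p^2 + 5*p - 14)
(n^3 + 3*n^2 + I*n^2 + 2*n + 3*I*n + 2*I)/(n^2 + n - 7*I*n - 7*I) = (n^2 + n*(2 + I) + 2*I)/(n - 7*I)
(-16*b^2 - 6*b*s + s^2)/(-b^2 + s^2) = (16*b^2 + 6*b*s - s^2)/(b^2 - s^2)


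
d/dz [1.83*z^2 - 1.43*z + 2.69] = 3.66*z - 1.43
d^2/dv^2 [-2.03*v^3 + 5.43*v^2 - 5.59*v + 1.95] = 10.86 - 12.18*v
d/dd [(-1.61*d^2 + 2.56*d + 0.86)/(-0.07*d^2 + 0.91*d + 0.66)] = (-1.2859*d^2 - 2.0048*d + 0.907)/(0.0049*d^4 - 0.1274*d^3 + 0.7357*d^2 + 1.2012*d + 0.4356)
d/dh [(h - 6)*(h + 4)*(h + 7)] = 3*h^2 + 10*h - 38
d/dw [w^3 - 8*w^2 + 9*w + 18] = 3*w^2 - 16*w + 9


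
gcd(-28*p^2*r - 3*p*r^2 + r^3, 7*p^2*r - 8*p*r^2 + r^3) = 7*p*r - r^2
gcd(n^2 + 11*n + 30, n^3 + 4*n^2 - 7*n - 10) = n + 5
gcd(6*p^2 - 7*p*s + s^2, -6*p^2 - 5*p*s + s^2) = 6*p - s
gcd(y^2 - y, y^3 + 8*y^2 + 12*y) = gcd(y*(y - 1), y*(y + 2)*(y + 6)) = y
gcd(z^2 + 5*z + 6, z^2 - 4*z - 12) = z + 2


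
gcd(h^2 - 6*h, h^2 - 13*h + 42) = h - 6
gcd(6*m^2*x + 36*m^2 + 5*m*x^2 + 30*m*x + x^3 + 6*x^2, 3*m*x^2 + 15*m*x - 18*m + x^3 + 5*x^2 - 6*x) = 3*m*x + 18*m + x^2 + 6*x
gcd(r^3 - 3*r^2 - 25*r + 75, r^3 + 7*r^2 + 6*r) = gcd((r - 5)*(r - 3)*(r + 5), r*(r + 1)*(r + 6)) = 1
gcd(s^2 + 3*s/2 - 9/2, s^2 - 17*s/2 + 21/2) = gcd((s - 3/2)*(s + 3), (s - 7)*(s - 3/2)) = s - 3/2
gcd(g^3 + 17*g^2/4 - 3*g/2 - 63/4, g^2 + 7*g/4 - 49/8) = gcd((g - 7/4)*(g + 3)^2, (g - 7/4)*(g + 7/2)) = g - 7/4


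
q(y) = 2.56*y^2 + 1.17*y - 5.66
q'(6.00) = 31.89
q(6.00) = 93.52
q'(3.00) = 16.53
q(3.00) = 20.89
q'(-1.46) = -6.31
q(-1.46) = -1.91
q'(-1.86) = -8.35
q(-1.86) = 1.02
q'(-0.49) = -1.34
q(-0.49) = -5.62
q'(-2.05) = -9.33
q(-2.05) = 2.70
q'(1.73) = 10.03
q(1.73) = 4.03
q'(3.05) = 16.79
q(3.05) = 21.72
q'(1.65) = 9.62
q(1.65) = 3.24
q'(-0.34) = -0.57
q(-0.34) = -5.76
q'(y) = 5.12*y + 1.17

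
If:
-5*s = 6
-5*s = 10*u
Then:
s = -6/5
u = 3/5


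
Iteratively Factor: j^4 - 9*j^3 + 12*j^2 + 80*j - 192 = (j - 4)*(j^3 - 5*j^2 - 8*j + 48) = (j - 4)*(j + 3)*(j^2 - 8*j + 16) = (j - 4)^2*(j + 3)*(j - 4)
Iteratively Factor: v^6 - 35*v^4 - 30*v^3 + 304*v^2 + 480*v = (v)*(v^5 - 35*v^3 - 30*v^2 + 304*v + 480) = v*(v + 3)*(v^4 - 3*v^3 - 26*v^2 + 48*v + 160) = v*(v - 4)*(v + 3)*(v^3 + v^2 - 22*v - 40) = v*(v - 4)*(v + 3)*(v + 4)*(v^2 - 3*v - 10) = v*(v - 5)*(v - 4)*(v + 3)*(v + 4)*(v + 2)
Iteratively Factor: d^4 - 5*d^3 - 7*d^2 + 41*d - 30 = (d - 2)*(d^3 - 3*d^2 - 13*d + 15) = (d - 2)*(d - 1)*(d^2 - 2*d - 15) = (d - 2)*(d - 1)*(d + 3)*(d - 5)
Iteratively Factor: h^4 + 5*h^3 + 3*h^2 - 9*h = (h)*(h^3 + 5*h^2 + 3*h - 9) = h*(h + 3)*(h^2 + 2*h - 3) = h*(h + 3)^2*(h - 1)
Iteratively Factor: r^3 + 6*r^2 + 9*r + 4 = (r + 1)*(r^2 + 5*r + 4) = (r + 1)^2*(r + 4)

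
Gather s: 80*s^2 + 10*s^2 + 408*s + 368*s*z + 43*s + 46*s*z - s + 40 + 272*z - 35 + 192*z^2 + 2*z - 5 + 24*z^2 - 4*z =90*s^2 + s*(414*z + 450) + 216*z^2 + 270*z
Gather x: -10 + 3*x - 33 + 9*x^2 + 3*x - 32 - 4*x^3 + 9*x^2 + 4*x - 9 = -4*x^3 + 18*x^2 + 10*x - 84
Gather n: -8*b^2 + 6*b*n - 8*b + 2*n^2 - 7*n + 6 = -8*b^2 - 8*b + 2*n^2 + n*(6*b - 7) + 6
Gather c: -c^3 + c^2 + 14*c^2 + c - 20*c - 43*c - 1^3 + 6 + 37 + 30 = -c^3 + 15*c^2 - 62*c + 72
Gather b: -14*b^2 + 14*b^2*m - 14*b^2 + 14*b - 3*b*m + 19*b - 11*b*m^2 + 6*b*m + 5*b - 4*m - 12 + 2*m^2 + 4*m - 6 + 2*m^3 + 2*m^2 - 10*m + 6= b^2*(14*m - 28) + b*(-11*m^2 + 3*m + 38) + 2*m^3 + 4*m^2 - 10*m - 12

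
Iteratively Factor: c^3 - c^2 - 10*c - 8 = (c + 1)*(c^2 - 2*c - 8) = (c - 4)*(c + 1)*(c + 2)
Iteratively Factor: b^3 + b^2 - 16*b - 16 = (b + 4)*(b^2 - 3*b - 4) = (b + 1)*(b + 4)*(b - 4)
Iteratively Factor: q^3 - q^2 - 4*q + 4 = (q + 2)*(q^2 - 3*q + 2) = (q - 2)*(q + 2)*(q - 1)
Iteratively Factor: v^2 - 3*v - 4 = (v - 4)*(v + 1)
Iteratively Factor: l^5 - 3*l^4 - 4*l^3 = (l)*(l^4 - 3*l^3 - 4*l^2) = l^2*(l^3 - 3*l^2 - 4*l) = l^2*(l + 1)*(l^2 - 4*l) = l^3*(l + 1)*(l - 4)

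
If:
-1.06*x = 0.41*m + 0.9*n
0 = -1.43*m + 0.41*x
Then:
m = 0.286713286713287*x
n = -1.30839160839161*x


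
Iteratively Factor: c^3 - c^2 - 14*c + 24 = (c - 3)*(c^2 + 2*c - 8) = (c - 3)*(c - 2)*(c + 4)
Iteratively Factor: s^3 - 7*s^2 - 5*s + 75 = (s - 5)*(s^2 - 2*s - 15) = (s - 5)^2*(s + 3)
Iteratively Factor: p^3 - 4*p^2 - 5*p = (p + 1)*(p^2 - 5*p) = (p - 5)*(p + 1)*(p)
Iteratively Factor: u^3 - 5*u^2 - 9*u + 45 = (u - 5)*(u^2 - 9) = (u - 5)*(u - 3)*(u + 3)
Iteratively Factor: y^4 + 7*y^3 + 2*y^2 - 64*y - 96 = (y + 4)*(y^3 + 3*y^2 - 10*y - 24) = (y + 4)^2*(y^2 - y - 6) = (y + 2)*(y + 4)^2*(y - 3)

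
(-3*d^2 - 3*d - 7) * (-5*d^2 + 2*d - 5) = 15*d^4 + 9*d^3 + 44*d^2 + d + 35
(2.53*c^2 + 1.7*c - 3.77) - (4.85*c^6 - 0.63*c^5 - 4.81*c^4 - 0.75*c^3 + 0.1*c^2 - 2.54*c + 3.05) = -4.85*c^6 + 0.63*c^5 + 4.81*c^4 + 0.75*c^3 + 2.43*c^2 + 4.24*c - 6.82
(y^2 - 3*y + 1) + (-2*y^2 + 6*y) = -y^2 + 3*y + 1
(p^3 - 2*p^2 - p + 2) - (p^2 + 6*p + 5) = p^3 - 3*p^2 - 7*p - 3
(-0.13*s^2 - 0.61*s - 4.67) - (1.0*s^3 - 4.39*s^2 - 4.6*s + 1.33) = -1.0*s^3 + 4.26*s^2 + 3.99*s - 6.0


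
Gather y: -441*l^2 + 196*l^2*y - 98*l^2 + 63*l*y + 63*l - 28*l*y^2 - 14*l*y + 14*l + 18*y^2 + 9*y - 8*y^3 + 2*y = -539*l^2 + 77*l - 8*y^3 + y^2*(18 - 28*l) + y*(196*l^2 + 49*l + 11)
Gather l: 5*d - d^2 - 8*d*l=-d^2 - 8*d*l + 5*d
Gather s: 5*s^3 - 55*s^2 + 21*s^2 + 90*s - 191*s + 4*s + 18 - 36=5*s^3 - 34*s^2 - 97*s - 18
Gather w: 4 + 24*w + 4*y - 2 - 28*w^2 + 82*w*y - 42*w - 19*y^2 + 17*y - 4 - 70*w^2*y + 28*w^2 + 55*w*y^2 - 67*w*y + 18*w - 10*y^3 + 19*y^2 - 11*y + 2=-70*w^2*y + w*(55*y^2 + 15*y) - 10*y^3 + 10*y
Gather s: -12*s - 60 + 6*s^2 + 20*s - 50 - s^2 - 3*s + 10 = 5*s^2 + 5*s - 100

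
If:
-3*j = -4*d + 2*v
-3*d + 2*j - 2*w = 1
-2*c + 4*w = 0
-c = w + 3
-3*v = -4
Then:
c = -2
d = -7/3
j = -4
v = 4/3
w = -1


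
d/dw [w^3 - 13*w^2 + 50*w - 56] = 3*w^2 - 26*w + 50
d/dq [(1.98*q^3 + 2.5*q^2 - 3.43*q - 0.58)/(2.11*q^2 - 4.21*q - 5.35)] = (4.1778*q^4 - 16.6716*q^3 - 35.0667*q^2 - 24.3024*q + 15.9087)/(4.4521*q^4 - 17.7662*q^3 - 4.8529*q^2 + 45.047*q + 28.6225)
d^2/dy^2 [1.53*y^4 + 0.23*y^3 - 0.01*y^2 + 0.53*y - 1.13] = 18.36*y^2 + 1.38*y - 0.02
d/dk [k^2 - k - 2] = 2*k - 1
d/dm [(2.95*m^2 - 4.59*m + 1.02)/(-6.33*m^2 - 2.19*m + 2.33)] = (-35.5152*m^2 + 26.6602*m - 8.4609)/(40.0689*m^4 + 27.7254*m^3 - 24.7017*m^2 - 10.2054*m + 5.4289)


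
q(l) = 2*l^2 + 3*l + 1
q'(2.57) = 13.28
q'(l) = 4*l + 3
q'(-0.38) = 1.48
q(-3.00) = 10.00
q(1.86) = 13.50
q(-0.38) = 0.15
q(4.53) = 55.63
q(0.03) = 1.09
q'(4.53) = 21.12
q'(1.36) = 8.44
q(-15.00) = 406.00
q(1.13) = 6.94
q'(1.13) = 7.52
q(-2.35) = 5.00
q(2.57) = 21.92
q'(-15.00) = -57.00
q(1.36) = 8.78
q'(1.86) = 10.44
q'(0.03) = 3.12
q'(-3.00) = -9.00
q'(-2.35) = -6.40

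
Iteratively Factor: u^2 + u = (u)*(u + 1)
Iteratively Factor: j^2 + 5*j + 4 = (j + 4)*(j + 1)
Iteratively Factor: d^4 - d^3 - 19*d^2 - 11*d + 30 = (d - 1)*(d^3 - 19*d - 30) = (d - 1)*(d + 3)*(d^2 - 3*d - 10) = (d - 5)*(d - 1)*(d + 3)*(d + 2)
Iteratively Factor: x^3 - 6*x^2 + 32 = (x - 4)*(x^2 - 2*x - 8) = (x - 4)*(x + 2)*(x - 4)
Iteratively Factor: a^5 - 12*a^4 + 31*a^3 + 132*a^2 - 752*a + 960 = (a - 5)*(a^4 - 7*a^3 - 4*a^2 + 112*a - 192) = (a - 5)*(a - 3)*(a^3 - 4*a^2 - 16*a + 64) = (a - 5)*(a - 4)*(a - 3)*(a^2 - 16) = (a - 5)*(a - 4)^2*(a - 3)*(a + 4)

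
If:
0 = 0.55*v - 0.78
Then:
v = 1.42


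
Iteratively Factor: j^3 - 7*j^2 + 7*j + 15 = (j - 3)*(j^2 - 4*j - 5) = (j - 3)*(j + 1)*(j - 5)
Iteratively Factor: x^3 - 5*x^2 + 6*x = (x - 2)*(x^2 - 3*x) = (x - 3)*(x - 2)*(x)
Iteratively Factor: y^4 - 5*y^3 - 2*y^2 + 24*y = (y - 4)*(y^3 - y^2 - 6*y) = y*(y - 4)*(y^2 - y - 6) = y*(y - 4)*(y - 3)*(y + 2)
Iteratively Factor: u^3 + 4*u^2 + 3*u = (u + 1)*(u^2 + 3*u) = (u + 1)*(u + 3)*(u)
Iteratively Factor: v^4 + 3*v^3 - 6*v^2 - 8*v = (v - 2)*(v^3 + 5*v^2 + 4*v) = (v - 2)*(v + 1)*(v^2 + 4*v) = v*(v - 2)*(v + 1)*(v + 4)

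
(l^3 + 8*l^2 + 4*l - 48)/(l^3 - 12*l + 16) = (l + 6)/(l - 2)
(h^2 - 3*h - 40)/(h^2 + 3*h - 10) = (h - 8)/(h - 2)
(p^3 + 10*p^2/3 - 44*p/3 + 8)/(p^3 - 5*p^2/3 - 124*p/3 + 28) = (p - 2)/(p - 7)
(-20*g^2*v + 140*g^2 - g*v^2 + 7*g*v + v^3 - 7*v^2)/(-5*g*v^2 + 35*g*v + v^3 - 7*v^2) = (4*g + v)/v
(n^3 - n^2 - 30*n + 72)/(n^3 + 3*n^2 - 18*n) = (n - 4)/n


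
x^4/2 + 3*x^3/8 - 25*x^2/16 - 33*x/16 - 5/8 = (x/2 + 1/4)*(x - 2)*(x + 1)*(x + 5/4)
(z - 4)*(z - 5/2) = z^2 - 13*z/2 + 10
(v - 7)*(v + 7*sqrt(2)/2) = v^2 - 7*v + 7*sqrt(2)*v/2 - 49*sqrt(2)/2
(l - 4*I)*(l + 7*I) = l^2 + 3*I*l + 28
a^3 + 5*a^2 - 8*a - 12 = (a - 2)*(a + 1)*(a + 6)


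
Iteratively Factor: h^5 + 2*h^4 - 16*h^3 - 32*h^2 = (h - 4)*(h^4 + 6*h^3 + 8*h^2) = h*(h - 4)*(h^3 + 6*h^2 + 8*h) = h*(h - 4)*(h + 4)*(h^2 + 2*h) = h*(h - 4)*(h + 2)*(h + 4)*(h)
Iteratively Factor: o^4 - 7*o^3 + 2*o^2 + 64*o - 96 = (o - 4)*(o^3 - 3*o^2 - 10*o + 24) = (o - 4)^2*(o^2 + o - 6) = (o - 4)^2*(o + 3)*(o - 2)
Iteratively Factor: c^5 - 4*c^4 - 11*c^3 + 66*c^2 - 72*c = (c - 3)*(c^4 - c^3 - 14*c^2 + 24*c) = (c - 3)*(c - 2)*(c^3 + c^2 - 12*c) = (c - 3)*(c - 2)*(c + 4)*(c^2 - 3*c) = (c - 3)^2*(c - 2)*(c + 4)*(c)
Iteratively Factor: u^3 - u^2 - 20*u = (u)*(u^2 - u - 20) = u*(u - 5)*(u + 4)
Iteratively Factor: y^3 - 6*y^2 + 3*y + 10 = (y - 2)*(y^2 - 4*y - 5) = (y - 2)*(y + 1)*(y - 5)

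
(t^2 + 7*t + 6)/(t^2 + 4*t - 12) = (t + 1)/(t - 2)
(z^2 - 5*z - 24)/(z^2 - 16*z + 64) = (z + 3)/(z - 8)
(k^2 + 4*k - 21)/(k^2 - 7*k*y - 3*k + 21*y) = (-k - 7)/(-k + 7*y)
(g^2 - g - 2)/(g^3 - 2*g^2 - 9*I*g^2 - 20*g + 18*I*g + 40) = (g + 1)/(g^2 - 9*I*g - 20)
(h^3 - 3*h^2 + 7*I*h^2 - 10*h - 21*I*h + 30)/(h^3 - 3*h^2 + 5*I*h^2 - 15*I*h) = (h + 2*I)/h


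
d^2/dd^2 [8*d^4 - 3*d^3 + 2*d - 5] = 6*d*(16*d - 3)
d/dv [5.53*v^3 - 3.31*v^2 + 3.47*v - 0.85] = 16.59*v^2 - 6.62*v + 3.47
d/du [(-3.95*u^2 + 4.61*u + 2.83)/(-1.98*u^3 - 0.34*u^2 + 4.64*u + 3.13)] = (-7.821*u^4 + 18.2556*u^3 + 0.0495999999999981*u^2 - 22.8026*u + 1.2981)/(3.9204*u^6 + 1.3464*u^5 - 18.2588*u^4 - 15.55*u^3 + 19.4012*u^2 + 29.0464*u + 9.7969)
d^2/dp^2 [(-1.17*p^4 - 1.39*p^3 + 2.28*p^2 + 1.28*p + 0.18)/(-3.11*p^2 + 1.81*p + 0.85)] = (22.632714*p^6 - 39.516282*p^5 + 4.44085200000004*p^4 - 5.17206400000003*p^3 - 23.633958*p^2 - 8.197002*p - 1.487096)/(30.080231*p^6 - 52.519503*p^5 + 5.90215800000001*p^4 + 22.778669*p^3 - 1.61313*p^2 - 3.923175*p - 0.614125)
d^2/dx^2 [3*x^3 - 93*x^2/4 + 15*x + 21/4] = 18*x - 93/2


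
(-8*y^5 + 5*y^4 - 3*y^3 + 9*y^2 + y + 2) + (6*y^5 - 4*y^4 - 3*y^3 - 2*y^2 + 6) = -2*y^5 + y^4 - 6*y^3 + 7*y^2 + y + 8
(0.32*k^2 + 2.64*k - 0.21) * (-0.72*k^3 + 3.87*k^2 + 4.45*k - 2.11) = -0.2304*k^5 - 0.6624*k^4 + 11.792*k^3 + 10.2601*k^2 - 6.5049*k + 0.4431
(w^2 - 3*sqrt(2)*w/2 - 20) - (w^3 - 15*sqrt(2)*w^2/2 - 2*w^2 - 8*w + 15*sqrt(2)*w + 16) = -w^3 + 3*w^2 + 15*sqrt(2)*w^2/2 - 33*sqrt(2)*w/2 + 8*w - 36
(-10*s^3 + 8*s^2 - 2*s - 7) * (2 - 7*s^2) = 70*s^5 - 56*s^4 - 6*s^3 + 65*s^2 - 4*s - 14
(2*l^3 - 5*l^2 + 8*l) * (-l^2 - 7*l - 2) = -2*l^5 - 9*l^4 + 23*l^3 - 46*l^2 - 16*l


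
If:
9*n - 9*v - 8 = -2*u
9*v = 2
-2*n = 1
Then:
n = -1/2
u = 29/4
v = 2/9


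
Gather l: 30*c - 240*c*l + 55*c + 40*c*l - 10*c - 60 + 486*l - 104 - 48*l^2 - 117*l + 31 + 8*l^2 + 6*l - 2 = 75*c - 40*l^2 + l*(375 - 200*c) - 135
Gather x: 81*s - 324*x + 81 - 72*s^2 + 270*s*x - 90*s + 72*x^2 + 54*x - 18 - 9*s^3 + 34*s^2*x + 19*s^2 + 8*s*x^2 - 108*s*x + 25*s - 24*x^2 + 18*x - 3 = -9*s^3 - 53*s^2 + 16*s + x^2*(8*s + 48) + x*(34*s^2 + 162*s - 252) + 60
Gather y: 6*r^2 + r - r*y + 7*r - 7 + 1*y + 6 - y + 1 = 6*r^2 - r*y + 8*r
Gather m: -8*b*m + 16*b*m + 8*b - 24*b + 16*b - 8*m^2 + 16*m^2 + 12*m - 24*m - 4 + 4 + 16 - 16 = 8*m^2 + m*(8*b - 12)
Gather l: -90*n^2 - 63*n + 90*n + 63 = -90*n^2 + 27*n + 63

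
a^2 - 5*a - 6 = (a - 6)*(a + 1)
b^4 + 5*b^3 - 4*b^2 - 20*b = b*(b - 2)*(b + 2)*(b + 5)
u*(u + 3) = u^2 + 3*u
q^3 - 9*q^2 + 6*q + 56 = (q - 7)*(q - 4)*(q + 2)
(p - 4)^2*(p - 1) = p^3 - 9*p^2 + 24*p - 16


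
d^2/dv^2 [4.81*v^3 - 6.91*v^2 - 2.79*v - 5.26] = 28.86*v - 13.82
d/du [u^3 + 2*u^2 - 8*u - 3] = 3*u^2 + 4*u - 8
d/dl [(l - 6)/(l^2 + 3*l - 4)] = (-l^2 + 12*l + 14)/(l^4 + 6*l^3 + l^2 - 24*l + 16)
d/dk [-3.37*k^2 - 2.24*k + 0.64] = -6.74*k - 2.24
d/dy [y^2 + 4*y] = 2*y + 4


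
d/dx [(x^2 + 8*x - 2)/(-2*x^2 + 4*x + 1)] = 2*(10*x^2 - 3*x + 8)/(4*x^4 - 16*x^3 + 12*x^2 + 8*x + 1)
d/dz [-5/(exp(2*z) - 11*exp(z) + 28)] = (10*exp(z) - 55)*exp(z)/(exp(2*z) - 11*exp(z) + 28)^2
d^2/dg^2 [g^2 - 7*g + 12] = 2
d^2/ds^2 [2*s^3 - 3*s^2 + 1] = 12*s - 6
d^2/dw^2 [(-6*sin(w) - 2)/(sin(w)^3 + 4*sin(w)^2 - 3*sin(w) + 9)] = 2*(12*sin(w)^7 + 45*sin(w)^6 + 110*sin(w)^5 - 341*sin(w)^4 - 943*sin(w)^3 + 192*sin(w)^2 + 1044*sin(w) - 108)/(sin(w)^3 + 4*sin(w)^2 - 3*sin(w) + 9)^3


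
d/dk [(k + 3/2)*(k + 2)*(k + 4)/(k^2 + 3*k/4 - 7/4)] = 2*(8*k^4 + 12*k^3 - 133*k^2 - 402*k - 310)/(16*k^4 + 24*k^3 - 47*k^2 - 42*k + 49)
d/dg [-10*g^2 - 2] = -20*g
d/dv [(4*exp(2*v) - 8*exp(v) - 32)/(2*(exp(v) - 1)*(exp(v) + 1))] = 4*(exp(2*v) + 7*exp(v) + 1)*exp(v)/(exp(4*v) - 2*exp(2*v) + 1)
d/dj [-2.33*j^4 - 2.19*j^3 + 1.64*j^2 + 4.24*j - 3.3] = -9.32*j^3 - 6.57*j^2 + 3.28*j + 4.24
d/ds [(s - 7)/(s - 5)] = 2/(s - 5)^2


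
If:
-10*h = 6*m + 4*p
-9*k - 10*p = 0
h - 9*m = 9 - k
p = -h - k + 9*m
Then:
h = 53/16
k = 10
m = 23/48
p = -9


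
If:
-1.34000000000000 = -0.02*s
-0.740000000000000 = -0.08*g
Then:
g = 9.25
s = 67.00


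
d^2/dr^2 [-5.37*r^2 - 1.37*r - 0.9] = -10.7400000000000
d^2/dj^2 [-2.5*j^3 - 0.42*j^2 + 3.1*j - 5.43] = -15.0*j - 0.84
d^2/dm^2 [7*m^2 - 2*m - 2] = 14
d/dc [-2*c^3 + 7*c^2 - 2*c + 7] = -6*c^2 + 14*c - 2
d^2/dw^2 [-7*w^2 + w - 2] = -14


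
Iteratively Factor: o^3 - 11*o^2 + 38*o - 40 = (o - 2)*(o^2 - 9*o + 20) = (o - 5)*(o - 2)*(o - 4)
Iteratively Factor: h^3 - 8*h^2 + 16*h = (h - 4)*(h^2 - 4*h) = (h - 4)^2*(h)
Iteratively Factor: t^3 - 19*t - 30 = (t + 2)*(t^2 - 2*t - 15) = (t - 5)*(t + 2)*(t + 3)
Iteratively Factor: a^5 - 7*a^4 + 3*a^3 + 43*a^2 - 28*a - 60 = (a + 1)*(a^4 - 8*a^3 + 11*a^2 + 32*a - 60) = (a - 5)*(a + 1)*(a^3 - 3*a^2 - 4*a + 12) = (a - 5)*(a - 2)*(a + 1)*(a^2 - a - 6) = (a - 5)*(a - 2)*(a + 1)*(a + 2)*(a - 3)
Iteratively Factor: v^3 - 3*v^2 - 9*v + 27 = (v + 3)*(v^2 - 6*v + 9) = (v - 3)*(v + 3)*(v - 3)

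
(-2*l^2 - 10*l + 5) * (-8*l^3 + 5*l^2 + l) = 16*l^5 + 70*l^4 - 92*l^3 + 15*l^2 + 5*l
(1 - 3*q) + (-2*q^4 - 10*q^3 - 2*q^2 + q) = -2*q^4 - 10*q^3 - 2*q^2 - 2*q + 1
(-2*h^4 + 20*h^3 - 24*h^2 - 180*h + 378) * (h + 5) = -2*h^5 + 10*h^4 + 76*h^3 - 300*h^2 - 522*h + 1890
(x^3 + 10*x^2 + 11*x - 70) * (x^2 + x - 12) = x^5 + 11*x^4 + 9*x^3 - 179*x^2 - 202*x + 840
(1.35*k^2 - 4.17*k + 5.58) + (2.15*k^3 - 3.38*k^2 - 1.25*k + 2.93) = 2.15*k^3 - 2.03*k^2 - 5.42*k + 8.51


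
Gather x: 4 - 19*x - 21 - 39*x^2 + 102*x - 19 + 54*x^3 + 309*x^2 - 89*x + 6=54*x^3 + 270*x^2 - 6*x - 30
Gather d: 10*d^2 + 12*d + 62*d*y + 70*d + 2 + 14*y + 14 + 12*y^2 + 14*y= 10*d^2 + d*(62*y + 82) + 12*y^2 + 28*y + 16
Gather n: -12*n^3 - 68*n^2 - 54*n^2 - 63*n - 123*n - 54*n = -12*n^3 - 122*n^2 - 240*n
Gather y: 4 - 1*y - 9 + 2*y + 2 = y - 3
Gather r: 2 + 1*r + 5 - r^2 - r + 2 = 9 - r^2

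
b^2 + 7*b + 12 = (b + 3)*(b + 4)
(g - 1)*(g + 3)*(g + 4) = g^3 + 6*g^2 + 5*g - 12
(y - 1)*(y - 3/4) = y^2 - 7*y/4 + 3/4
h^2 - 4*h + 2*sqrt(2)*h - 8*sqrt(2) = (h - 4)*(h + 2*sqrt(2))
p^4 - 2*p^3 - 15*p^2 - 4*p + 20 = (p - 5)*(p - 1)*(p + 2)^2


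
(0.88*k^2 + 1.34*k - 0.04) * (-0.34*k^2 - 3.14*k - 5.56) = -0.2992*k^4 - 3.2188*k^3 - 9.0868*k^2 - 7.3248*k + 0.2224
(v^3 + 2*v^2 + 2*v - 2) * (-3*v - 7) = -3*v^4 - 13*v^3 - 20*v^2 - 8*v + 14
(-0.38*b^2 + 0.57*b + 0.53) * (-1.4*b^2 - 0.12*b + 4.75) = 0.532*b^4 - 0.7524*b^3 - 2.6154*b^2 + 2.6439*b + 2.5175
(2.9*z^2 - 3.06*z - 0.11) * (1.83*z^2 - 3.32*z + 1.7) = 5.307*z^4 - 15.2278*z^3 + 14.8879*z^2 - 4.8368*z - 0.187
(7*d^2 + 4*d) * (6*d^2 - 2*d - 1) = 42*d^4 + 10*d^3 - 15*d^2 - 4*d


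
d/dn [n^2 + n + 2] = 2*n + 1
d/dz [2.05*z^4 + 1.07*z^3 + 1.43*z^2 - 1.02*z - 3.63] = 8.2*z^3 + 3.21*z^2 + 2.86*z - 1.02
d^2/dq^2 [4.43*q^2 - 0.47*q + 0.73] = 8.86000000000000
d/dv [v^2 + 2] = 2*v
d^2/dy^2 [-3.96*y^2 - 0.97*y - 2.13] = -7.92000000000000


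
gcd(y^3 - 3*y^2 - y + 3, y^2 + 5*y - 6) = y - 1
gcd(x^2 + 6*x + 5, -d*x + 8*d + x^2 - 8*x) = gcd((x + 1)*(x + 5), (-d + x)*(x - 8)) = 1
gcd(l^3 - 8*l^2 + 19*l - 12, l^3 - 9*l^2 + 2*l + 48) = l - 3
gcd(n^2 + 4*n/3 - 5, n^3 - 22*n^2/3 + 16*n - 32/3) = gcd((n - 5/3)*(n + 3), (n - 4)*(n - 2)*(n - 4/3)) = 1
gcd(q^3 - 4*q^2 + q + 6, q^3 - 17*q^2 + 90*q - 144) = q - 3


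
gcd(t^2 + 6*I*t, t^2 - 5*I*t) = t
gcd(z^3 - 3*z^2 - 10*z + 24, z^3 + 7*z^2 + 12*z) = z + 3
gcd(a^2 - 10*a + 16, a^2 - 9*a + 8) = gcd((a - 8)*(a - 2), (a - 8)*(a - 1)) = a - 8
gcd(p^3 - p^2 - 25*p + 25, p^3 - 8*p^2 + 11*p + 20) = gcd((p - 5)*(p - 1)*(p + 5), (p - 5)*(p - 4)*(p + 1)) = p - 5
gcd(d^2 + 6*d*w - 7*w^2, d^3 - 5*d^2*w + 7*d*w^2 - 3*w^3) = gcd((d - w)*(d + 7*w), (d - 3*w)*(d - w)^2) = -d + w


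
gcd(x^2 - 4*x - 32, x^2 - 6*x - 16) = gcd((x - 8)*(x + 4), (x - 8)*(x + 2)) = x - 8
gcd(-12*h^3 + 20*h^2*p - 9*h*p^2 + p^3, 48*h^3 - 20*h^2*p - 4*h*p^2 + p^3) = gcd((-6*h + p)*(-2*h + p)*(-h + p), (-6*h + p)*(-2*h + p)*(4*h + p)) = 12*h^2 - 8*h*p + p^2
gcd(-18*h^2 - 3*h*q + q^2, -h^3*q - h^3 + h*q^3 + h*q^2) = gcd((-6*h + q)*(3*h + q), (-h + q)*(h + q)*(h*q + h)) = 1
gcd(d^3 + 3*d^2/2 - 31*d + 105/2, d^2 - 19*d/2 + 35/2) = d - 5/2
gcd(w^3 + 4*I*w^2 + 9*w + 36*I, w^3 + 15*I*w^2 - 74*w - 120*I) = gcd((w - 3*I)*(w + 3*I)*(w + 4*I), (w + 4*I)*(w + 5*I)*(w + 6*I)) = w + 4*I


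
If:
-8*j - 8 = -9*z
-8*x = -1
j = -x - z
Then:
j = -73/136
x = 1/8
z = 7/17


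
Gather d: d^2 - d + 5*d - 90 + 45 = d^2 + 4*d - 45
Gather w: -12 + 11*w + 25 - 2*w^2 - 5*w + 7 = -2*w^2 + 6*w + 20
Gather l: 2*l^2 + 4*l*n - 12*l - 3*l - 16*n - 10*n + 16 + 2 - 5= 2*l^2 + l*(4*n - 15) - 26*n + 13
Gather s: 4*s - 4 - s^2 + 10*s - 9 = -s^2 + 14*s - 13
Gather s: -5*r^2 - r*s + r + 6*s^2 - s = -5*r^2 + r + 6*s^2 + s*(-r - 1)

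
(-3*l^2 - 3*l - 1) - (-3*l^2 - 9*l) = 6*l - 1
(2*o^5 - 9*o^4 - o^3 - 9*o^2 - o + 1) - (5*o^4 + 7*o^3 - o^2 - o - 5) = 2*o^5 - 14*o^4 - 8*o^3 - 8*o^2 + 6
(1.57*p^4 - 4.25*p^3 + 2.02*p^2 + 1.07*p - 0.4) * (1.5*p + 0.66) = 2.355*p^5 - 5.3388*p^4 + 0.225*p^3 + 2.9382*p^2 + 0.1062*p - 0.264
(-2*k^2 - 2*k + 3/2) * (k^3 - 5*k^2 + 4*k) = -2*k^5 + 8*k^4 + 7*k^3/2 - 31*k^2/2 + 6*k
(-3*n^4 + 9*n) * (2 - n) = 3*n^5 - 6*n^4 - 9*n^2 + 18*n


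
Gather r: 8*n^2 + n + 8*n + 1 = 8*n^2 + 9*n + 1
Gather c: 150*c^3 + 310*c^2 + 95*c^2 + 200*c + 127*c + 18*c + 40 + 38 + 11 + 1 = 150*c^3 + 405*c^2 + 345*c + 90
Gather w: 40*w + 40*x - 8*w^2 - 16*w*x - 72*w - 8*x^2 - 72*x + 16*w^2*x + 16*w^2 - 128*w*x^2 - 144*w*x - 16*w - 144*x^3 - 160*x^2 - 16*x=w^2*(16*x + 8) + w*(-128*x^2 - 160*x - 48) - 144*x^3 - 168*x^2 - 48*x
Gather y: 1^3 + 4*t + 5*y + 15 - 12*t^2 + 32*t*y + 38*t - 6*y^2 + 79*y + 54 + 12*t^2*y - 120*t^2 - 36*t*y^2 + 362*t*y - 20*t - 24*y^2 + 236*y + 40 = -132*t^2 + 22*t + y^2*(-36*t - 30) + y*(12*t^2 + 394*t + 320) + 110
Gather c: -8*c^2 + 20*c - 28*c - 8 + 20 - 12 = -8*c^2 - 8*c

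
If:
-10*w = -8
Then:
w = 4/5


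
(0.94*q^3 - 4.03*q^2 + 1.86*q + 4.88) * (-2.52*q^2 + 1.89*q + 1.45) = -2.3688*q^5 + 11.9322*q^4 - 10.9409*q^3 - 14.6257*q^2 + 11.9202*q + 7.076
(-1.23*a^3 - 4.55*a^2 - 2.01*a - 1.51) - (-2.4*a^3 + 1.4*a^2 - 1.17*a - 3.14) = 1.17*a^3 - 5.95*a^2 - 0.84*a + 1.63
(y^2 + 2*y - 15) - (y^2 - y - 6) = 3*y - 9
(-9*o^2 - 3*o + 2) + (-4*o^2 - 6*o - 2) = -13*o^2 - 9*o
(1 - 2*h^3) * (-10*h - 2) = 20*h^4 + 4*h^3 - 10*h - 2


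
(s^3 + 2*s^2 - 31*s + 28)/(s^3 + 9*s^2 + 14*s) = (s^2 - 5*s + 4)/(s*(s + 2))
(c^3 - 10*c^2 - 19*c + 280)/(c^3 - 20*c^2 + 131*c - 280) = (c + 5)/(c - 5)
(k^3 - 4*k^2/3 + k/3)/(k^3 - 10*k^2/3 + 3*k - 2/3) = k/(k - 2)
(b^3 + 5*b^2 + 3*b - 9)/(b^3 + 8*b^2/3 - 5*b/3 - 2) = 3*(b + 3)/(3*b + 2)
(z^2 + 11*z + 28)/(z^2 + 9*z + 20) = (z + 7)/(z + 5)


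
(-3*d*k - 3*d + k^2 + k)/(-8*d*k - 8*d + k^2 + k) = (3*d - k)/(8*d - k)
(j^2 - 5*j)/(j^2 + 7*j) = (j - 5)/(j + 7)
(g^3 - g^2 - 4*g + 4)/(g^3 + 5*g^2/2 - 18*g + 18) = 2*(g^2 + g - 2)/(2*g^2 + 9*g - 18)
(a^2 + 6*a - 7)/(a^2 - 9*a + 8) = (a + 7)/(a - 8)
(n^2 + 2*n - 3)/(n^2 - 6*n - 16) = (-n^2 - 2*n + 3)/(-n^2 + 6*n + 16)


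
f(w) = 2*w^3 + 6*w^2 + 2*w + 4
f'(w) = 6*w^2 + 12*w + 2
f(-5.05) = -110.66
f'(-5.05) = 94.42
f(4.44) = 306.22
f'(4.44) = 173.56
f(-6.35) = -278.86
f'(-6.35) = 167.74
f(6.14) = 705.43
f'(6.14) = 301.88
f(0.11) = 4.30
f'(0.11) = 3.39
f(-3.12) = -4.58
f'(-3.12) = 22.97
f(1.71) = 34.97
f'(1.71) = 40.06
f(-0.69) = 4.82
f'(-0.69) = -3.42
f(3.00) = 118.00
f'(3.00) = 92.00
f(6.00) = 664.00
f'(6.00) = 290.00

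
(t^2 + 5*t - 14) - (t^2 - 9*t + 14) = 14*t - 28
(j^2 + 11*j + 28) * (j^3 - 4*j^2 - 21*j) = j^5 + 7*j^4 - 37*j^3 - 343*j^2 - 588*j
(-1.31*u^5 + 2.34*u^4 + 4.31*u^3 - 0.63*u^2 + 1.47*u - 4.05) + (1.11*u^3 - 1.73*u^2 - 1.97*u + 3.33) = -1.31*u^5 + 2.34*u^4 + 5.42*u^3 - 2.36*u^2 - 0.5*u - 0.72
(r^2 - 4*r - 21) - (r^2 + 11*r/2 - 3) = -19*r/2 - 18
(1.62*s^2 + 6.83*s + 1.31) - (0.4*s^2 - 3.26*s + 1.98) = 1.22*s^2 + 10.09*s - 0.67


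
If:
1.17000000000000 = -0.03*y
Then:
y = -39.00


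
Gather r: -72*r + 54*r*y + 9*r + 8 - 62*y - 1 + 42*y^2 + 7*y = r*(54*y - 63) + 42*y^2 - 55*y + 7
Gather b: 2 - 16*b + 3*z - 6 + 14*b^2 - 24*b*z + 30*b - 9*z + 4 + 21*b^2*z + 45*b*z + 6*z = b^2*(21*z + 14) + b*(21*z + 14)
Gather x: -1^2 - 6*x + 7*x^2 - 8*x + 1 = 7*x^2 - 14*x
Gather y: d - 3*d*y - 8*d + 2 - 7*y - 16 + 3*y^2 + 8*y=-7*d + 3*y^2 + y*(1 - 3*d) - 14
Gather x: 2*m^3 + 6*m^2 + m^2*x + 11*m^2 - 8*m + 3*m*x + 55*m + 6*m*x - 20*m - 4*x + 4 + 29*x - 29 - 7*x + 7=2*m^3 + 17*m^2 + 27*m + x*(m^2 + 9*m + 18) - 18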